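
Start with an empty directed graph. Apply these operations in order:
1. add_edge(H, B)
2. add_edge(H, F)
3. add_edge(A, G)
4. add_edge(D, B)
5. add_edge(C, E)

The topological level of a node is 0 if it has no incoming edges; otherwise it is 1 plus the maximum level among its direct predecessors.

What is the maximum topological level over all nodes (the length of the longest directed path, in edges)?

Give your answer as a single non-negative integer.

Answer: 1

Derivation:
Op 1: add_edge(H, B). Edges now: 1
Op 2: add_edge(H, F). Edges now: 2
Op 3: add_edge(A, G). Edges now: 3
Op 4: add_edge(D, B). Edges now: 4
Op 5: add_edge(C, E). Edges now: 5
Compute levels (Kahn BFS):
  sources (in-degree 0): A, C, D, H
  process A: level=0
    A->G: in-degree(G)=0, level(G)=1, enqueue
  process C: level=0
    C->E: in-degree(E)=0, level(E)=1, enqueue
  process D: level=0
    D->B: in-degree(B)=1, level(B)>=1
  process H: level=0
    H->B: in-degree(B)=0, level(B)=1, enqueue
    H->F: in-degree(F)=0, level(F)=1, enqueue
  process G: level=1
  process E: level=1
  process B: level=1
  process F: level=1
All levels: A:0, B:1, C:0, D:0, E:1, F:1, G:1, H:0
max level = 1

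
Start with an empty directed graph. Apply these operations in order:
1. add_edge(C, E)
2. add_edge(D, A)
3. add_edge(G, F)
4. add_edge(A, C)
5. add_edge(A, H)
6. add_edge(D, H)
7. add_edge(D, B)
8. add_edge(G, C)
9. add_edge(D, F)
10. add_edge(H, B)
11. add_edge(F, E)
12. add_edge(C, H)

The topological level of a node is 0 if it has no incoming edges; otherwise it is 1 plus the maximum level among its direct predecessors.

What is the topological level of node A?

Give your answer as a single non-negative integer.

Answer: 1

Derivation:
Op 1: add_edge(C, E). Edges now: 1
Op 2: add_edge(D, A). Edges now: 2
Op 3: add_edge(G, F). Edges now: 3
Op 4: add_edge(A, C). Edges now: 4
Op 5: add_edge(A, H). Edges now: 5
Op 6: add_edge(D, H). Edges now: 6
Op 7: add_edge(D, B). Edges now: 7
Op 8: add_edge(G, C). Edges now: 8
Op 9: add_edge(D, F). Edges now: 9
Op 10: add_edge(H, B). Edges now: 10
Op 11: add_edge(F, E). Edges now: 11
Op 12: add_edge(C, H). Edges now: 12
Compute levels (Kahn BFS):
  sources (in-degree 0): D, G
  process D: level=0
    D->A: in-degree(A)=0, level(A)=1, enqueue
    D->B: in-degree(B)=1, level(B)>=1
    D->F: in-degree(F)=1, level(F)>=1
    D->H: in-degree(H)=2, level(H)>=1
  process G: level=0
    G->C: in-degree(C)=1, level(C)>=1
    G->F: in-degree(F)=0, level(F)=1, enqueue
  process A: level=1
    A->C: in-degree(C)=0, level(C)=2, enqueue
    A->H: in-degree(H)=1, level(H)>=2
  process F: level=1
    F->E: in-degree(E)=1, level(E)>=2
  process C: level=2
    C->E: in-degree(E)=0, level(E)=3, enqueue
    C->H: in-degree(H)=0, level(H)=3, enqueue
  process E: level=3
  process H: level=3
    H->B: in-degree(B)=0, level(B)=4, enqueue
  process B: level=4
All levels: A:1, B:4, C:2, D:0, E:3, F:1, G:0, H:3
level(A) = 1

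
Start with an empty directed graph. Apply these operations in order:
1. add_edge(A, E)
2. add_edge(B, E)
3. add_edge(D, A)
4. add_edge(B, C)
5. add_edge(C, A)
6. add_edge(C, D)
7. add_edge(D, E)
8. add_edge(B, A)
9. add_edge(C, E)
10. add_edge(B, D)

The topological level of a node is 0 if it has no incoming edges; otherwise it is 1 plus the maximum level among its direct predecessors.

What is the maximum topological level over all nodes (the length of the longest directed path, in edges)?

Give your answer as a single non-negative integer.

Op 1: add_edge(A, E). Edges now: 1
Op 2: add_edge(B, E). Edges now: 2
Op 3: add_edge(D, A). Edges now: 3
Op 4: add_edge(B, C). Edges now: 4
Op 5: add_edge(C, A). Edges now: 5
Op 6: add_edge(C, D). Edges now: 6
Op 7: add_edge(D, E). Edges now: 7
Op 8: add_edge(B, A). Edges now: 8
Op 9: add_edge(C, E). Edges now: 9
Op 10: add_edge(B, D). Edges now: 10
Compute levels (Kahn BFS):
  sources (in-degree 0): B
  process B: level=0
    B->A: in-degree(A)=2, level(A)>=1
    B->C: in-degree(C)=0, level(C)=1, enqueue
    B->D: in-degree(D)=1, level(D)>=1
    B->E: in-degree(E)=3, level(E)>=1
  process C: level=1
    C->A: in-degree(A)=1, level(A)>=2
    C->D: in-degree(D)=0, level(D)=2, enqueue
    C->E: in-degree(E)=2, level(E)>=2
  process D: level=2
    D->A: in-degree(A)=0, level(A)=3, enqueue
    D->E: in-degree(E)=1, level(E)>=3
  process A: level=3
    A->E: in-degree(E)=0, level(E)=4, enqueue
  process E: level=4
All levels: A:3, B:0, C:1, D:2, E:4
max level = 4

Answer: 4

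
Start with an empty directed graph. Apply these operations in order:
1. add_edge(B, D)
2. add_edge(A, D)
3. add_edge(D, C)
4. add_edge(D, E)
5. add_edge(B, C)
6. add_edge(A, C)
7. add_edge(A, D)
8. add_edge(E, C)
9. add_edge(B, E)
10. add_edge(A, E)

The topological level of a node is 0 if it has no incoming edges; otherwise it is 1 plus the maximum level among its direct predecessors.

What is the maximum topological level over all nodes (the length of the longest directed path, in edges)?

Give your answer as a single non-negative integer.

Op 1: add_edge(B, D). Edges now: 1
Op 2: add_edge(A, D). Edges now: 2
Op 3: add_edge(D, C). Edges now: 3
Op 4: add_edge(D, E). Edges now: 4
Op 5: add_edge(B, C). Edges now: 5
Op 6: add_edge(A, C). Edges now: 6
Op 7: add_edge(A, D) (duplicate, no change). Edges now: 6
Op 8: add_edge(E, C). Edges now: 7
Op 9: add_edge(B, E). Edges now: 8
Op 10: add_edge(A, E). Edges now: 9
Compute levels (Kahn BFS):
  sources (in-degree 0): A, B
  process A: level=0
    A->C: in-degree(C)=3, level(C)>=1
    A->D: in-degree(D)=1, level(D)>=1
    A->E: in-degree(E)=2, level(E)>=1
  process B: level=0
    B->C: in-degree(C)=2, level(C)>=1
    B->D: in-degree(D)=0, level(D)=1, enqueue
    B->E: in-degree(E)=1, level(E)>=1
  process D: level=1
    D->C: in-degree(C)=1, level(C)>=2
    D->E: in-degree(E)=0, level(E)=2, enqueue
  process E: level=2
    E->C: in-degree(C)=0, level(C)=3, enqueue
  process C: level=3
All levels: A:0, B:0, C:3, D:1, E:2
max level = 3

Answer: 3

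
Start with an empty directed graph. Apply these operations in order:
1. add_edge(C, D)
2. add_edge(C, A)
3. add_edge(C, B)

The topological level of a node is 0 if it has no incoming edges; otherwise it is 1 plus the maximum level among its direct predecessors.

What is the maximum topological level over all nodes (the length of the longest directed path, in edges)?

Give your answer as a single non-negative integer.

Answer: 1

Derivation:
Op 1: add_edge(C, D). Edges now: 1
Op 2: add_edge(C, A). Edges now: 2
Op 3: add_edge(C, B). Edges now: 3
Compute levels (Kahn BFS):
  sources (in-degree 0): C
  process C: level=0
    C->A: in-degree(A)=0, level(A)=1, enqueue
    C->B: in-degree(B)=0, level(B)=1, enqueue
    C->D: in-degree(D)=0, level(D)=1, enqueue
  process A: level=1
  process B: level=1
  process D: level=1
All levels: A:1, B:1, C:0, D:1
max level = 1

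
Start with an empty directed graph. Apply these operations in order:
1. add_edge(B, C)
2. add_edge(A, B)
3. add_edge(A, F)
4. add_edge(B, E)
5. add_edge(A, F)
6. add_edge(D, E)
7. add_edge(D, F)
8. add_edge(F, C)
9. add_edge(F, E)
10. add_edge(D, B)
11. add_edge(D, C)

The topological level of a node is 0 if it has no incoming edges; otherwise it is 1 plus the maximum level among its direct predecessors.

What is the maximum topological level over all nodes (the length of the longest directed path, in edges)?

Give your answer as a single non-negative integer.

Op 1: add_edge(B, C). Edges now: 1
Op 2: add_edge(A, B). Edges now: 2
Op 3: add_edge(A, F). Edges now: 3
Op 4: add_edge(B, E). Edges now: 4
Op 5: add_edge(A, F) (duplicate, no change). Edges now: 4
Op 6: add_edge(D, E). Edges now: 5
Op 7: add_edge(D, F). Edges now: 6
Op 8: add_edge(F, C). Edges now: 7
Op 9: add_edge(F, E). Edges now: 8
Op 10: add_edge(D, B). Edges now: 9
Op 11: add_edge(D, C). Edges now: 10
Compute levels (Kahn BFS):
  sources (in-degree 0): A, D
  process A: level=0
    A->B: in-degree(B)=1, level(B)>=1
    A->F: in-degree(F)=1, level(F)>=1
  process D: level=0
    D->B: in-degree(B)=0, level(B)=1, enqueue
    D->C: in-degree(C)=2, level(C)>=1
    D->E: in-degree(E)=2, level(E)>=1
    D->F: in-degree(F)=0, level(F)=1, enqueue
  process B: level=1
    B->C: in-degree(C)=1, level(C)>=2
    B->E: in-degree(E)=1, level(E)>=2
  process F: level=1
    F->C: in-degree(C)=0, level(C)=2, enqueue
    F->E: in-degree(E)=0, level(E)=2, enqueue
  process C: level=2
  process E: level=2
All levels: A:0, B:1, C:2, D:0, E:2, F:1
max level = 2

Answer: 2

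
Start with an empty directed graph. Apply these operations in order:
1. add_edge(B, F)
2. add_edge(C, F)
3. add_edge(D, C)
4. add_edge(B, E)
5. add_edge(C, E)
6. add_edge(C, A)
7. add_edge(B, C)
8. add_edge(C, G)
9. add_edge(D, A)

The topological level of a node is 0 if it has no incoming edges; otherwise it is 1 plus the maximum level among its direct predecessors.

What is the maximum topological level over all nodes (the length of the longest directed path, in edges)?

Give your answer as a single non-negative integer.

Op 1: add_edge(B, F). Edges now: 1
Op 2: add_edge(C, F). Edges now: 2
Op 3: add_edge(D, C). Edges now: 3
Op 4: add_edge(B, E). Edges now: 4
Op 5: add_edge(C, E). Edges now: 5
Op 6: add_edge(C, A). Edges now: 6
Op 7: add_edge(B, C). Edges now: 7
Op 8: add_edge(C, G). Edges now: 8
Op 9: add_edge(D, A). Edges now: 9
Compute levels (Kahn BFS):
  sources (in-degree 0): B, D
  process B: level=0
    B->C: in-degree(C)=1, level(C)>=1
    B->E: in-degree(E)=1, level(E)>=1
    B->F: in-degree(F)=1, level(F)>=1
  process D: level=0
    D->A: in-degree(A)=1, level(A)>=1
    D->C: in-degree(C)=0, level(C)=1, enqueue
  process C: level=1
    C->A: in-degree(A)=0, level(A)=2, enqueue
    C->E: in-degree(E)=0, level(E)=2, enqueue
    C->F: in-degree(F)=0, level(F)=2, enqueue
    C->G: in-degree(G)=0, level(G)=2, enqueue
  process A: level=2
  process E: level=2
  process F: level=2
  process G: level=2
All levels: A:2, B:0, C:1, D:0, E:2, F:2, G:2
max level = 2

Answer: 2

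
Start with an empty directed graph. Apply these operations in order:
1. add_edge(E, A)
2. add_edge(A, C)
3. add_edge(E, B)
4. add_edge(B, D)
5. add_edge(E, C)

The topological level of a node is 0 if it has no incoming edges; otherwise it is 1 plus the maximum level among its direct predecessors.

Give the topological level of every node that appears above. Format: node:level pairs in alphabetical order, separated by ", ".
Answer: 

Op 1: add_edge(E, A). Edges now: 1
Op 2: add_edge(A, C). Edges now: 2
Op 3: add_edge(E, B). Edges now: 3
Op 4: add_edge(B, D). Edges now: 4
Op 5: add_edge(E, C). Edges now: 5
Compute levels (Kahn BFS):
  sources (in-degree 0): E
  process E: level=0
    E->A: in-degree(A)=0, level(A)=1, enqueue
    E->B: in-degree(B)=0, level(B)=1, enqueue
    E->C: in-degree(C)=1, level(C)>=1
  process A: level=1
    A->C: in-degree(C)=0, level(C)=2, enqueue
  process B: level=1
    B->D: in-degree(D)=0, level(D)=2, enqueue
  process C: level=2
  process D: level=2
All levels: A:1, B:1, C:2, D:2, E:0

Answer: A:1, B:1, C:2, D:2, E:0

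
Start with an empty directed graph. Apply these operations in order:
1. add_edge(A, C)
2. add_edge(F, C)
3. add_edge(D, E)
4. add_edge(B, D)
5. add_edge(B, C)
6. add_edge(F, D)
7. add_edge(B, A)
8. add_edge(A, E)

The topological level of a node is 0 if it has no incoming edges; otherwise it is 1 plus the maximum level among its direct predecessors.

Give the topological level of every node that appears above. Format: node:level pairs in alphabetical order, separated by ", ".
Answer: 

Op 1: add_edge(A, C). Edges now: 1
Op 2: add_edge(F, C). Edges now: 2
Op 3: add_edge(D, E). Edges now: 3
Op 4: add_edge(B, D). Edges now: 4
Op 5: add_edge(B, C). Edges now: 5
Op 6: add_edge(F, D). Edges now: 6
Op 7: add_edge(B, A). Edges now: 7
Op 8: add_edge(A, E). Edges now: 8
Compute levels (Kahn BFS):
  sources (in-degree 0): B, F
  process B: level=0
    B->A: in-degree(A)=0, level(A)=1, enqueue
    B->C: in-degree(C)=2, level(C)>=1
    B->D: in-degree(D)=1, level(D)>=1
  process F: level=0
    F->C: in-degree(C)=1, level(C)>=1
    F->D: in-degree(D)=0, level(D)=1, enqueue
  process A: level=1
    A->C: in-degree(C)=0, level(C)=2, enqueue
    A->E: in-degree(E)=1, level(E)>=2
  process D: level=1
    D->E: in-degree(E)=0, level(E)=2, enqueue
  process C: level=2
  process E: level=2
All levels: A:1, B:0, C:2, D:1, E:2, F:0

Answer: A:1, B:0, C:2, D:1, E:2, F:0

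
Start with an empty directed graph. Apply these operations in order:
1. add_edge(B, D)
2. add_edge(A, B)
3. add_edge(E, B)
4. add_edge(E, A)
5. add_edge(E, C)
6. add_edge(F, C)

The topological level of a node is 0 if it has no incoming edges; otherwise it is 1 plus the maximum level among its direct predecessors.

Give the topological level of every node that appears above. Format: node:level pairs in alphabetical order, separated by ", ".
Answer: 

Answer: A:1, B:2, C:1, D:3, E:0, F:0

Derivation:
Op 1: add_edge(B, D). Edges now: 1
Op 2: add_edge(A, B). Edges now: 2
Op 3: add_edge(E, B). Edges now: 3
Op 4: add_edge(E, A). Edges now: 4
Op 5: add_edge(E, C). Edges now: 5
Op 6: add_edge(F, C). Edges now: 6
Compute levels (Kahn BFS):
  sources (in-degree 0): E, F
  process E: level=0
    E->A: in-degree(A)=0, level(A)=1, enqueue
    E->B: in-degree(B)=1, level(B)>=1
    E->C: in-degree(C)=1, level(C)>=1
  process F: level=0
    F->C: in-degree(C)=0, level(C)=1, enqueue
  process A: level=1
    A->B: in-degree(B)=0, level(B)=2, enqueue
  process C: level=1
  process B: level=2
    B->D: in-degree(D)=0, level(D)=3, enqueue
  process D: level=3
All levels: A:1, B:2, C:1, D:3, E:0, F:0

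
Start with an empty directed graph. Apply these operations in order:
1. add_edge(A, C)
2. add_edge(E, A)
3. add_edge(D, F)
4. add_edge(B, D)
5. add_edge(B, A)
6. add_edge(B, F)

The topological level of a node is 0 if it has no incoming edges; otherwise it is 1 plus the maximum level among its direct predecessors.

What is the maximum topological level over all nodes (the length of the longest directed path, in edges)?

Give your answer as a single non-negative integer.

Answer: 2

Derivation:
Op 1: add_edge(A, C). Edges now: 1
Op 2: add_edge(E, A). Edges now: 2
Op 3: add_edge(D, F). Edges now: 3
Op 4: add_edge(B, D). Edges now: 4
Op 5: add_edge(B, A). Edges now: 5
Op 6: add_edge(B, F). Edges now: 6
Compute levels (Kahn BFS):
  sources (in-degree 0): B, E
  process B: level=0
    B->A: in-degree(A)=1, level(A)>=1
    B->D: in-degree(D)=0, level(D)=1, enqueue
    B->F: in-degree(F)=1, level(F)>=1
  process E: level=0
    E->A: in-degree(A)=0, level(A)=1, enqueue
  process D: level=1
    D->F: in-degree(F)=0, level(F)=2, enqueue
  process A: level=1
    A->C: in-degree(C)=0, level(C)=2, enqueue
  process F: level=2
  process C: level=2
All levels: A:1, B:0, C:2, D:1, E:0, F:2
max level = 2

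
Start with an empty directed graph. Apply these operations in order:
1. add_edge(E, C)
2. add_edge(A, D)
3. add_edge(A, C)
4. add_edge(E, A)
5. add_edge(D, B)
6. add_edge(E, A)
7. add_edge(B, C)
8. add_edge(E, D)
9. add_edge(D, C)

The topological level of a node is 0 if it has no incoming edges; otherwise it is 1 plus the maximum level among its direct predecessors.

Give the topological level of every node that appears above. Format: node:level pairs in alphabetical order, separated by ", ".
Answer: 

Op 1: add_edge(E, C). Edges now: 1
Op 2: add_edge(A, D). Edges now: 2
Op 3: add_edge(A, C). Edges now: 3
Op 4: add_edge(E, A). Edges now: 4
Op 5: add_edge(D, B). Edges now: 5
Op 6: add_edge(E, A) (duplicate, no change). Edges now: 5
Op 7: add_edge(B, C). Edges now: 6
Op 8: add_edge(E, D). Edges now: 7
Op 9: add_edge(D, C). Edges now: 8
Compute levels (Kahn BFS):
  sources (in-degree 0): E
  process E: level=0
    E->A: in-degree(A)=0, level(A)=1, enqueue
    E->C: in-degree(C)=3, level(C)>=1
    E->D: in-degree(D)=1, level(D)>=1
  process A: level=1
    A->C: in-degree(C)=2, level(C)>=2
    A->D: in-degree(D)=0, level(D)=2, enqueue
  process D: level=2
    D->B: in-degree(B)=0, level(B)=3, enqueue
    D->C: in-degree(C)=1, level(C)>=3
  process B: level=3
    B->C: in-degree(C)=0, level(C)=4, enqueue
  process C: level=4
All levels: A:1, B:3, C:4, D:2, E:0

Answer: A:1, B:3, C:4, D:2, E:0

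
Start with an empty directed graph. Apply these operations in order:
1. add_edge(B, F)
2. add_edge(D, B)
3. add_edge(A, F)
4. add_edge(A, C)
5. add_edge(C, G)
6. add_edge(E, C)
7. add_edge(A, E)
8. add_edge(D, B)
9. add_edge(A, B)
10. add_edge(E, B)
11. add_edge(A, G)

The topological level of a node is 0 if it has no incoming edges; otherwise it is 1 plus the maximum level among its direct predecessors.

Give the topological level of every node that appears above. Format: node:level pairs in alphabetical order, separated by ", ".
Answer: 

Op 1: add_edge(B, F). Edges now: 1
Op 2: add_edge(D, B). Edges now: 2
Op 3: add_edge(A, F). Edges now: 3
Op 4: add_edge(A, C). Edges now: 4
Op 5: add_edge(C, G). Edges now: 5
Op 6: add_edge(E, C). Edges now: 6
Op 7: add_edge(A, E). Edges now: 7
Op 8: add_edge(D, B) (duplicate, no change). Edges now: 7
Op 9: add_edge(A, B). Edges now: 8
Op 10: add_edge(E, B). Edges now: 9
Op 11: add_edge(A, G). Edges now: 10
Compute levels (Kahn BFS):
  sources (in-degree 0): A, D
  process A: level=0
    A->B: in-degree(B)=2, level(B)>=1
    A->C: in-degree(C)=1, level(C)>=1
    A->E: in-degree(E)=0, level(E)=1, enqueue
    A->F: in-degree(F)=1, level(F)>=1
    A->G: in-degree(G)=1, level(G)>=1
  process D: level=0
    D->B: in-degree(B)=1, level(B)>=1
  process E: level=1
    E->B: in-degree(B)=0, level(B)=2, enqueue
    E->C: in-degree(C)=0, level(C)=2, enqueue
  process B: level=2
    B->F: in-degree(F)=0, level(F)=3, enqueue
  process C: level=2
    C->G: in-degree(G)=0, level(G)=3, enqueue
  process F: level=3
  process G: level=3
All levels: A:0, B:2, C:2, D:0, E:1, F:3, G:3

Answer: A:0, B:2, C:2, D:0, E:1, F:3, G:3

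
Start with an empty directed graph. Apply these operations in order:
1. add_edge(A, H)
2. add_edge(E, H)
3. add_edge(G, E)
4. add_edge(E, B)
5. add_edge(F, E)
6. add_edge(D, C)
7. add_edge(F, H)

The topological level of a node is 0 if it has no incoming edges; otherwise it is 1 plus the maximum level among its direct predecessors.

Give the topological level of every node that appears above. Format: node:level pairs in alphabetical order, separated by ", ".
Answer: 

Op 1: add_edge(A, H). Edges now: 1
Op 2: add_edge(E, H). Edges now: 2
Op 3: add_edge(G, E). Edges now: 3
Op 4: add_edge(E, B). Edges now: 4
Op 5: add_edge(F, E). Edges now: 5
Op 6: add_edge(D, C). Edges now: 6
Op 7: add_edge(F, H). Edges now: 7
Compute levels (Kahn BFS):
  sources (in-degree 0): A, D, F, G
  process A: level=0
    A->H: in-degree(H)=2, level(H)>=1
  process D: level=0
    D->C: in-degree(C)=0, level(C)=1, enqueue
  process F: level=0
    F->E: in-degree(E)=1, level(E)>=1
    F->H: in-degree(H)=1, level(H)>=1
  process G: level=0
    G->E: in-degree(E)=0, level(E)=1, enqueue
  process C: level=1
  process E: level=1
    E->B: in-degree(B)=0, level(B)=2, enqueue
    E->H: in-degree(H)=0, level(H)=2, enqueue
  process B: level=2
  process H: level=2
All levels: A:0, B:2, C:1, D:0, E:1, F:0, G:0, H:2

Answer: A:0, B:2, C:1, D:0, E:1, F:0, G:0, H:2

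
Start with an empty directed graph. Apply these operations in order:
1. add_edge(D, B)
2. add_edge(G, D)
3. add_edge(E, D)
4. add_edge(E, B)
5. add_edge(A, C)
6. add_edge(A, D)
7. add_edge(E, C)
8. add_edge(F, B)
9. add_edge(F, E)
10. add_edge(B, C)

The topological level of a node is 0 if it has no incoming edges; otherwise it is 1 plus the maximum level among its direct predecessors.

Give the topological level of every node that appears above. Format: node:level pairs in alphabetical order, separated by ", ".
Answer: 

Op 1: add_edge(D, B). Edges now: 1
Op 2: add_edge(G, D). Edges now: 2
Op 3: add_edge(E, D). Edges now: 3
Op 4: add_edge(E, B). Edges now: 4
Op 5: add_edge(A, C). Edges now: 5
Op 6: add_edge(A, D). Edges now: 6
Op 7: add_edge(E, C). Edges now: 7
Op 8: add_edge(F, B). Edges now: 8
Op 9: add_edge(F, E). Edges now: 9
Op 10: add_edge(B, C). Edges now: 10
Compute levels (Kahn BFS):
  sources (in-degree 0): A, F, G
  process A: level=0
    A->C: in-degree(C)=2, level(C)>=1
    A->D: in-degree(D)=2, level(D)>=1
  process F: level=0
    F->B: in-degree(B)=2, level(B)>=1
    F->E: in-degree(E)=0, level(E)=1, enqueue
  process G: level=0
    G->D: in-degree(D)=1, level(D)>=1
  process E: level=1
    E->B: in-degree(B)=1, level(B)>=2
    E->C: in-degree(C)=1, level(C)>=2
    E->D: in-degree(D)=0, level(D)=2, enqueue
  process D: level=2
    D->B: in-degree(B)=0, level(B)=3, enqueue
  process B: level=3
    B->C: in-degree(C)=0, level(C)=4, enqueue
  process C: level=4
All levels: A:0, B:3, C:4, D:2, E:1, F:0, G:0

Answer: A:0, B:3, C:4, D:2, E:1, F:0, G:0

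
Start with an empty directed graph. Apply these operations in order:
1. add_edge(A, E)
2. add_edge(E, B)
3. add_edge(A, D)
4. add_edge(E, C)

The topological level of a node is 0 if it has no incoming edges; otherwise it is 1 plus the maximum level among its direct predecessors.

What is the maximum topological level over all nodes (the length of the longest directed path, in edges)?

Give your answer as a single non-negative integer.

Op 1: add_edge(A, E). Edges now: 1
Op 2: add_edge(E, B). Edges now: 2
Op 3: add_edge(A, D). Edges now: 3
Op 4: add_edge(E, C). Edges now: 4
Compute levels (Kahn BFS):
  sources (in-degree 0): A
  process A: level=0
    A->D: in-degree(D)=0, level(D)=1, enqueue
    A->E: in-degree(E)=0, level(E)=1, enqueue
  process D: level=1
  process E: level=1
    E->B: in-degree(B)=0, level(B)=2, enqueue
    E->C: in-degree(C)=0, level(C)=2, enqueue
  process B: level=2
  process C: level=2
All levels: A:0, B:2, C:2, D:1, E:1
max level = 2

Answer: 2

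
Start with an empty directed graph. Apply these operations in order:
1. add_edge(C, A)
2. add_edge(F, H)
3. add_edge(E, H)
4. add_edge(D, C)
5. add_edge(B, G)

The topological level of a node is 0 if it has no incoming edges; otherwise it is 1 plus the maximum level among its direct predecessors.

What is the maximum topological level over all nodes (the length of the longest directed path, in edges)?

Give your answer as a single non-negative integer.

Answer: 2

Derivation:
Op 1: add_edge(C, A). Edges now: 1
Op 2: add_edge(F, H). Edges now: 2
Op 3: add_edge(E, H). Edges now: 3
Op 4: add_edge(D, C). Edges now: 4
Op 5: add_edge(B, G). Edges now: 5
Compute levels (Kahn BFS):
  sources (in-degree 0): B, D, E, F
  process B: level=0
    B->G: in-degree(G)=0, level(G)=1, enqueue
  process D: level=0
    D->C: in-degree(C)=0, level(C)=1, enqueue
  process E: level=0
    E->H: in-degree(H)=1, level(H)>=1
  process F: level=0
    F->H: in-degree(H)=0, level(H)=1, enqueue
  process G: level=1
  process C: level=1
    C->A: in-degree(A)=0, level(A)=2, enqueue
  process H: level=1
  process A: level=2
All levels: A:2, B:0, C:1, D:0, E:0, F:0, G:1, H:1
max level = 2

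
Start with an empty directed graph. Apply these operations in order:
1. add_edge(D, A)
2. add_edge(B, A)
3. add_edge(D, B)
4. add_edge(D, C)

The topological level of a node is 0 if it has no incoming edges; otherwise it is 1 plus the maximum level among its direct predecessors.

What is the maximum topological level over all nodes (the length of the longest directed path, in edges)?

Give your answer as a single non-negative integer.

Answer: 2

Derivation:
Op 1: add_edge(D, A). Edges now: 1
Op 2: add_edge(B, A). Edges now: 2
Op 3: add_edge(D, B). Edges now: 3
Op 4: add_edge(D, C). Edges now: 4
Compute levels (Kahn BFS):
  sources (in-degree 0): D
  process D: level=0
    D->A: in-degree(A)=1, level(A)>=1
    D->B: in-degree(B)=0, level(B)=1, enqueue
    D->C: in-degree(C)=0, level(C)=1, enqueue
  process B: level=1
    B->A: in-degree(A)=0, level(A)=2, enqueue
  process C: level=1
  process A: level=2
All levels: A:2, B:1, C:1, D:0
max level = 2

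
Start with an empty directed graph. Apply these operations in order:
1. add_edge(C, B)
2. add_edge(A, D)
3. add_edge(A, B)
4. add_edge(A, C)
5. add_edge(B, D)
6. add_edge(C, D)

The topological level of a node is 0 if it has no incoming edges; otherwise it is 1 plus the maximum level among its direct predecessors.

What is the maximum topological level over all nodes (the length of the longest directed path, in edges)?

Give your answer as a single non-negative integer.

Answer: 3

Derivation:
Op 1: add_edge(C, B). Edges now: 1
Op 2: add_edge(A, D). Edges now: 2
Op 3: add_edge(A, B). Edges now: 3
Op 4: add_edge(A, C). Edges now: 4
Op 5: add_edge(B, D). Edges now: 5
Op 6: add_edge(C, D). Edges now: 6
Compute levels (Kahn BFS):
  sources (in-degree 0): A
  process A: level=0
    A->B: in-degree(B)=1, level(B)>=1
    A->C: in-degree(C)=0, level(C)=1, enqueue
    A->D: in-degree(D)=2, level(D)>=1
  process C: level=1
    C->B: in-degree(B)=0, level(B)=2, enqueue
    C->D: in-degree(D)=1, level(D)>=2
  process B: level=2
    B->D: in-degree(D)=0, level(D)=3, enqueue
  process D: level=3
All levels: A:0, B:2, C:1, D:3
max level = 3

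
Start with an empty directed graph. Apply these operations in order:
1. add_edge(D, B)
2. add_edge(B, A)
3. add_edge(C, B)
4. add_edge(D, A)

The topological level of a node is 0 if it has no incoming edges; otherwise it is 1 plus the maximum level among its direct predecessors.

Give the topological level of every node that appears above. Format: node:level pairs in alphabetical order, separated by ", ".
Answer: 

Op 1: add_edge(D, B). Edges now: 1
Op 2: add_edge(B, A). Edges now: 2
Op 3: add_edge(C, B). Edges now: 3
Op 4: add_edge(D, A). Edges now: 4
Compute levels (Kahn BFS):
  sources (in-degree 0): C, D
  process C: level=0
    C->B: in-degree(B)=1, level(B)>=1
  process D: level=0
    D->A: in-degree(A)=1, level(A)>=1
    D->B: in-degree(B)=0, level(B)=1, enqueue
  process B: level=1
    B->A: in-degree(A)=0, level(A)=2, enqueue
  process A: level=2
All levels: A:2, B:1, C:0, D:0

Answer: A:2, B:1, C:0, D:0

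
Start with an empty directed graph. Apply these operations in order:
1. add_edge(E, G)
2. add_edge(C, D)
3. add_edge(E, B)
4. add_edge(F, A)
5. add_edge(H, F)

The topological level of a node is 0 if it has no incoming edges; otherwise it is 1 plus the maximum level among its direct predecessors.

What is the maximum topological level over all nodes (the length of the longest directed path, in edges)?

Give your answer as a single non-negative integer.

Answer: 2

Derivation:
Op 1: add_edge(E, G). Edges now: 1
Op 2: add_edge(C, D). Edges now: 2
Op 3: add_edge(E, B). Edges now: 3
Op 4: add_edge(F, A). Edges now: 4
Op 5: add_edge(H, F). Edges now: 5
Compute levels (Kahn BFS):
  sources (in-degree 0): C, E, H
  process C: level=0
    C->D: in-degree(D)=0, level(D)=1, enqueue
  process E: level=0
    E->B: in-degree(B)=0, level(B)=1, enqueue
    E->G: in-degree(G)=0, level(G)=1, enqueue
  process H: level=0
    H->F: in-degree(F)=0, level(F)=1, enqueue
  process D: level=1
  process B: level=1
  process G: level=1
  process F: level=1
    F->A: in-degree(A)=0, level(A)=2, enqueue
  process A: level=2
All levels: A:2, B:1, C:0, D:1, E:0, F:1, G:1, H:0
max level = 2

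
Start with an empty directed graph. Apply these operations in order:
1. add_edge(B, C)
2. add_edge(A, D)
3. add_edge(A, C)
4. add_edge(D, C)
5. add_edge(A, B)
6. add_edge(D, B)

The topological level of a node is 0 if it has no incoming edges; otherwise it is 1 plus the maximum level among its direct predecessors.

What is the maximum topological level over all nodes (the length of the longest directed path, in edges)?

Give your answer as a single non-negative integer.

Answer: 3

Derivation:
Op 1: add_edge(B, C). Edges now: 1
Op 2: add_edge(A, D). Edges now: 2
Op 3: add_edge(A, C). Edges now: 3
Op 4: add_edge(D, C). Edges now: 4
Op 5: add_edge(A, B). Edges now: 5
Op 6: add_edge(D, B). Edges now: 6
Compute levels (Kahn BFS):
  sources (in-degree 0): A
  process A: level=0
    A->B: in-degree(B)=1, level(B)>=1
    A->C: in-degree(C)=2, level(C)>=1
    A->D: in-degree(D)=0, level(D)=1, enqueue
  process D: level=1
    D->B: in-degree(B)=0, level(B)=2, enqueue
    D->C: in-degree(C)=1, level(C)>=2
  process B: level=2
    B->C: in-degree(C)=0, level(C)=3, enqueue
  process C: level=3
All levels: A:0, B:2, C:3, D:1
max level = 3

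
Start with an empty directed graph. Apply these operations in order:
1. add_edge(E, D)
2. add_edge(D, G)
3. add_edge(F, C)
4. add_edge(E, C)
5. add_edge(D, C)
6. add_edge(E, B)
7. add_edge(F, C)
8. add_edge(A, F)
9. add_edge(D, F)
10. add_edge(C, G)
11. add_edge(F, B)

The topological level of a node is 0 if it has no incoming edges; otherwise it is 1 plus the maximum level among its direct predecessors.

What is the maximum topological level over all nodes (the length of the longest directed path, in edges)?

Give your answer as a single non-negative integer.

Answer: 4

Derivation:
Op 1: add_edge(E, D). Edges now: 1
Op 2: add_edge(D, G). Edges now: 2
Op 3: add_edge(F, C). Edges now: 3
Op 4: add_edge(E, C). Edges now: 4
Op 5: add_edge(D, C). Edges now: 5
Op 6: add_edge(E, B). Edges now: 6
Op 7: add_edge(F, C) (duplicate, no change). Edges now: 6
Op 8: add_edge(A, F). Edges now: 7
Op 9: add_edge(D, F). Edges now: 8
Op 10: add_edge(C, G). Edges now: 9
Op 11: add_edge(F, B). Edges now: 10
Compute levels (Kahn BFS):
  sources (in-degree 0): A, E
  process A: level=0
    A->F: in-degree(F)=1, level(F)>=1
  process E: level=0
    E->B: in-degree(B)=1, level(B)>=1
    E->C: in-degree(C)=2, level(C)>=1
    E->D: in-degree(D)=0, level(D)=1, enqueue
  process D: level=1
    D->C: in-degree(C)=1, level(C)>=2
    D->F: in-degree(F)=0, level(F)=2, enqueue
    D->G: in-degree(G)=1, level(G)>=2
  process F: level=2
    F->B: in-degree(B)=0, level(B)=3, enqueue
    F->C: in-degree(C)=0, level(C)=3, enqueue
  process B: level=3
  process C: level=3
    C->G: in-degree(G)=0, level(G)=4, enqueue
  process G: level=4
All levels: A:0, B:3, C:3, D:1, E:0, F:2, G:4
max level = 4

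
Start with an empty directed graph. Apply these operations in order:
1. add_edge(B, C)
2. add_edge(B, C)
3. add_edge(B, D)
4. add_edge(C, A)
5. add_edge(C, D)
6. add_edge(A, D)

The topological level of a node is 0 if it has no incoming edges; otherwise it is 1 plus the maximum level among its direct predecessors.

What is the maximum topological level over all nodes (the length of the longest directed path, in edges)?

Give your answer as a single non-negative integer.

Answer: 3

Derivation:
Op 1: add_edge(B, C). Edges now: 1
Op 2: add_edge(B, C) (duplicate, no change). Edges now: 1
Op 3: add_edge(B, D). Edges now: 2
Op 4: add_edge(C, A). Edges now: 3
Op 5: add_edge(C, D). Edges now: 4
Op 6: add_edge(A, D). Edges now: 5
Compute levels (Kahn BFS):
  sources (in-degree 0): B
  process B: level=0
    B->C: in-degree(C)=0, level(C)=1, enqueue
    B->D: in-degree(D)=2, level(D)>=1
  process C: level=1
    C->A: in-degree(A)=0, level(A)=2, enqueue
    C->D: in-degree(D)=1, level(D)>=2
  process A: level=2
    A->D: in-degree(D)=0, level(D)=3, enqueue
  process D: level=3
All levels: A:2, B:0, C:1, D:3
max level = 3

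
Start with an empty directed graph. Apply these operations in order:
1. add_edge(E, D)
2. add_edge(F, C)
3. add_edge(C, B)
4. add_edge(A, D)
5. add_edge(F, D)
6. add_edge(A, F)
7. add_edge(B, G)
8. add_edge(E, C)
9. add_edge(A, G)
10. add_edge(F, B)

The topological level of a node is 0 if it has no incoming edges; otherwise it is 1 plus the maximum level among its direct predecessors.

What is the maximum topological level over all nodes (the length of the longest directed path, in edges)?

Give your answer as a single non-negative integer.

Op 1: add_edge(E, D). Edges now: 1
Op 2: add_edge(F, C). Edges now: 2
Op 3: add_edge(C, B). Edges now: 3
Op 4: add_edge(A, D). Edges now: 4
Op 5: add_edge(F, D). Edges now: 5
Op 6: add_edge(A, F). Edges now: 6
Op 7: add_edge(B, G). Edges now: 7
Op 8: add_edge(E, C). Edges now: 8
Op 9: add_edge(A, G). Edges now: 9
Op 10: add_edge(F, B). Edges now: 10
Compute levels (Kahn BFS):
  sources (in-degree 0): A, E
  process A: level=0
    A->D: in-degree(D)=2, level(D)>=1
    A->F: in-degree(F)=0, level(F)=1, enqueue
    A->G: in-degree(G)=1, level(G)>=1
  process E: level=0
    E->C: in-degree(C)=1, level(C)>=1
    E->D: in-degree(D)=1, level(D)>=1
  process F: level=1
    F->B: in-degree(B)=1, level(B)>=2
    F->C: in-degree(C)=0, level(C)=2, enqueue
    F->D: in-degree(D)=0, level(D)=2, enqueue
  process C: level=2
    C->B: in-degree(B)=0, level(B)=3, enqueue
  process D: level=2
  process B: level=3
    B->G: in-degree(G)=0, level(G)=4, enqueue
  process G: level=4
All levels: A:0, B:3, C:2, D:2, E:0, F:1, G:4
max level = 4

Answer: 4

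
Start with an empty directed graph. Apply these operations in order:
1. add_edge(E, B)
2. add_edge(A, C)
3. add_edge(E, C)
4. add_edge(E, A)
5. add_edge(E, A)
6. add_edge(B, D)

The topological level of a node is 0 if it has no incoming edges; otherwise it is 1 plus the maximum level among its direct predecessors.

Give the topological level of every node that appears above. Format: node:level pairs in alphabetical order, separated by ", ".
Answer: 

Answer: A:1, B:1, C:2, D:2, E:0

Derivation:
Op 1: add_edge(E, B). Edges now: 1
Op 2: add_edge(A, C). Edges now: 2
Op 3: add_edge(E, C). Edges now: 3
Op 4: add_edge(E, A). Edges now: 4
Op 5: add_edge(E, A) (duplicate, no change). Edges now: 4
Op 6: add_edge(B, D). Edges now: 5
Compute levels (Kahn BFS):
  sources (in-degree 0): E
  process E: level=0
    E->A: in-degree(A)=0, level(A)=1, enqueue
    E->B: in-degree(B)=0, level(B)=1, enqueue
    E->C: in-degree(C)=1, level(C)>=1
  process A: level=1
    A->C: in-degree(C)=0, level(C)=2, enqueue
  process B: level=1
    B->D: in-degree(D)=0, level(D)=2, enqueue
  process C: level=2
  process D: level=2
All levels: A:1, B:1, C:2, D:2, E:0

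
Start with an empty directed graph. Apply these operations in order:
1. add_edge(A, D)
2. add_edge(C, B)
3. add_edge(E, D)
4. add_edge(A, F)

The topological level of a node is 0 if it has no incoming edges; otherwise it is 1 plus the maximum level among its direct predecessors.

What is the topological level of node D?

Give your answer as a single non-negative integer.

Op 1: add_edge(A, D). Edges now: 1
Op 2: add_edge(C, B). Edges now: 2
Op 3: add_edge(E, D). Edges now: 3
Op 4: add_edge(A, F). Edges now: 4
Compute levels (Kahn BFS):
  sources (in-degree 0): A, C, E
  process A: level=0
    A->D: in-degree(D)=1, level(D)>=1
    A->F: in-degree(F)=0, level(F)=1, enqueue
  process C: level=0
    C->B: in-degree(B)=0, level(B)=1, enqueue
  process E: level=0
    E->D: in-degree(D)=0, level(D)=1, enqueue
  process F: level=1
  process B: level=1
  process D: level=1
All levels: A:0, B:1, C:0, D:1, E:0, F:1
level(D) = 1

Answer: 1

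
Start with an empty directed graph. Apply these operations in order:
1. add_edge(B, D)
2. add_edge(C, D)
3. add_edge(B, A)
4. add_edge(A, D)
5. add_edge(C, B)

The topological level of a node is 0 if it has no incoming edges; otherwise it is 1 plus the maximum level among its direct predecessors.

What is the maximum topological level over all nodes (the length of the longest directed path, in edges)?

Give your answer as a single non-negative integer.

Answer: 3

Derivation:
Op 1: add_edge(B, D). Edges now: 1
Op 2: add_edge(C, D). Edges now: 2
Op 3: add_edge(B, A). Edges now: 3
Op 4: add_edge(A, D). Edges now: 4
Op 5: add_edge(C, B). Edges now: 5
Compute levels (Kahn BFS):
  sources (in-degree 0): C
  process C: level=0
    C->B: in-degree(B)=0, level(B)=1, enqueue
    C->D: in-degree(D)=2, level(D)>=1
  process B: level=1
    B->A: in-degree(A)=0, level(A)=2, enqueue
    B->D: in-degree(D)=1, level(D)>=2
  process A: level=2
    A->D: in-degree(D)=0, level(D)=3, enqueue
  process D: level=3
All levels: A:2, B:1, C:0, D:3
max level = 3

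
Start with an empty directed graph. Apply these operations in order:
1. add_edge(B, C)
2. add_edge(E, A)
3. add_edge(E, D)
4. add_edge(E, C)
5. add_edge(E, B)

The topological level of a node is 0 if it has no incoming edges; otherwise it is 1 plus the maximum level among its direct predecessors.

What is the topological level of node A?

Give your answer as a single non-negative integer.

Op 1: add_edge(B, C). Edges now: 1
Op 2: add_edge(E, A). Edges now: 2
Op 3: add_edge(E, D). Edges now: 3
Op 4: add_edge(E, C). Edges now: 4
Op 5: add_edge(E, B). Edges now: 5
Compute levels (Kahn BFS):
  sources (in-degree 0): E
  process E: level=0
    E->A: in-degree(A)=0, level(A)=1, enqueue
    E->B: in-degree(B)=0, level(B)=1, enqueue
    E->C: in-degree(C)=1, level(C)>=1
    E->D: in-degree(D)=0, level(D)=1, enqueue
  process A: level=1
  process B: level=1
    B->C: in-degree(C)=0, level(C)=2, enqueue
  process D: level=1
  process C: level=2
All levels: A:1, B:1, C:2, D:1, E:0
level(A) = 1

Answer: 1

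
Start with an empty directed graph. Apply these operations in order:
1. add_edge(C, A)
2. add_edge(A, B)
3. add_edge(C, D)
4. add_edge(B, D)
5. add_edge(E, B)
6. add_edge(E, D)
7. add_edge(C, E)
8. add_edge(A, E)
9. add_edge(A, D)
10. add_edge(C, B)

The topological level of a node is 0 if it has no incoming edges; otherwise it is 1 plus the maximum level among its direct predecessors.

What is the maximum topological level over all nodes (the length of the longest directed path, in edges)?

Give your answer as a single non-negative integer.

Answer: 4

Derivation:
Op 1: add_edge(C, A). Edges now: 1
Op 2: add_edge(A, B). Edges now: 2
Op 3: add_edge(C, D). Edges now: 3
Op 4: add_edge(B, D). Edges now: 4
Op 5: add_edge(E, B). Edges now: 5
Op 6: add_edge(E, D). Edges now: 6
Op 7: add_edge(C, E). Edges now: 7
Op 8: add_edge(A, E). Edges now: 8
Op 9: add_edge(A, D). Edges now: 9
Op 10: add_edge(C, B). Edges now: 10
Compute levels (Kahn BFS):
  sources (in-degree 0): C
  process C: level=0
    C->A: in-degree(A)=0, level(A)=1, enqueue
    C->B: in-degree(B)=2, level(B)>=1
    C->D: in-degree(D)=3, level(D)>=1
    C->E: in-degree(E)=1, level(E)>=1
  process A: level=1
    A->B: in-degree(B)=1, level(B)>=2
    A->D: in-degree(D)=2, level(D)>=2
    A->E: in-degree(E)=0, level(E)=2, enqueue
  process E: level=2
    E->B: in-degree(B)=0, level(B)=3, enqueue
    E->D: in-degree(D)=1, level(D)>=3
  process B: level=3
    B->D: in-degree(D)=0, level(D)=4, enqueue
  process D: level=4
All levels: A:1, B:3, C:0, D:4, E:2
max level = 4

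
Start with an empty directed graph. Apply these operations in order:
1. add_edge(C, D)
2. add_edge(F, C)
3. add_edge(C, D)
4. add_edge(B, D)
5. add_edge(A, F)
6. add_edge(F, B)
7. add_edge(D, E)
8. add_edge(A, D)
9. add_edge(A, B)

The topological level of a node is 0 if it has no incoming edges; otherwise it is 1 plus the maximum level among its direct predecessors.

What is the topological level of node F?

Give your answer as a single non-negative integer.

Answer: 1

Derivation:
Op 1: add_edge(C, D). Edges now: 1
Op 2: add_edge(F, C). Edges now: 2
Op 3: add_edge(C, D) (duplicate, no change). Edges now: 2
Op 4: add_edge(B, D). Edges now: 3
Op 5: add_edge(A, F). Edges now: 4
Op 6: add_edge(F, B). Edges now: 5
Op 7: add_edge(D, E). Edges now: 6
Op 8: add_edge(A, D). Edges now: 7
Op 9: add_edge(A, B). Edges now: 8
Compute levels (Kahn BFS):
  sources (in-degree 0): A
  process A: level=0
    A->B: in-degree(B)=1, level(B)>=1
    A->D: in-degree(D)=2, level(D)>=1
    A->F: in-degree(F)=0, level(F)=1, enqueue
  process F: level=1
    F->B: in-degree(B)=0, level(B)=2, enqueue
    F->C: in-degree(C)=0, level(C)=2, enqueue
  process B: level=2
    B->D: in-degree(D)=1, level(D)>=3
  process C: level=2
    C->D: in-degree(D)=0, level(D)=3, enqueue
  process D: level=3
    D->E: in-degree(E)=0, level(E)=4, enqueue
  process E: level=4
All levels: A:0, B:2, C:2, D:3, E:4, F:1
level(F) = 1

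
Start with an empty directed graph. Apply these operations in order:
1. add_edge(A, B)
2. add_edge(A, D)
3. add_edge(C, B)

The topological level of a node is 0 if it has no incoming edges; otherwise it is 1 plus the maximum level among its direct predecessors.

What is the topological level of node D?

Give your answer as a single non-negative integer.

Answer: 1

Derivation:
Op 1: add_edge(A, B). Edges now: 1
Op 2: add_edge(A, D). Edges now: 2
Op 3: add_edge(C, B). Edges now: 3
Compute levels (Kahn BFS):
  sources (in-degree 0): A, C
  process A: level=0
    A->B: in-degree(B)=1, level(B)>=1
    A->D: in-degree(D)=0, level(D)=1, enqueue
  process C: level=0
    C->B: in-degree(B)=0, level(B)=1, enqueue
  process D: level=1
  process B: level=1
All levels: A:0, B:1, C:0, D:1
level(D) = 1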